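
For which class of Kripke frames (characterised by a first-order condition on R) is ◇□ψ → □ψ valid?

the Euclidean property

Replacing ψ by ¬ψ and contraposing gives the equivalent schema ◇ψ → □◇ψ.
Suppose ◇ψ→□◇ψ is valid. Take Rxy, Rxz and set V(ψ)={y}. Then ◇ψ at x, so □◇ψ at x, so ◇ψ at z, so some w with Rzw has ψ; w=y, i.e. Rzy. By symmetry of the argument, Ryz.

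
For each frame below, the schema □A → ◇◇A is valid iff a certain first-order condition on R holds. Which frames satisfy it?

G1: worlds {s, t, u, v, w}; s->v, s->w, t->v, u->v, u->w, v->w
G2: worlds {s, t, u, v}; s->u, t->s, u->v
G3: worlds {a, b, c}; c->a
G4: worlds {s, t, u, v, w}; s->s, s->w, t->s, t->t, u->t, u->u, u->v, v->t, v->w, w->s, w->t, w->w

G4

Frame correspondent (Sahlqvist): ∀x ∃w (xRw ∧ xR²w) — i.e. a generalized confluence (Geach) condition.
G1: fails — at t but no w* with tRw* and tR²w*.
G2: fails — at s but no w with sRw and sR²w.
G3: fails — at a but no w with aRw and aR²w.
G4: satisfies the condition.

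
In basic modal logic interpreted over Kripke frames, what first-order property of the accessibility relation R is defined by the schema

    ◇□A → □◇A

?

Suppose ◇□A→□◇A is valid. Take Rxy, Rxz and set V(A)={w : Ryw}. Then □A at y so ◇□A at x, so □◇A at x, so ◇A at z, giving w with Rzw and Ryw.

convergence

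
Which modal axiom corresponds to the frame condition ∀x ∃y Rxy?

□ψ → ◇ψ

A defining formula is □ψ → ◇ψ (the D axiom).
Suppose □ψ→◇ψ is valid. At any x set V(ψ)=W. Then □ψ at x, so ◇ψ at x, so x has a successor.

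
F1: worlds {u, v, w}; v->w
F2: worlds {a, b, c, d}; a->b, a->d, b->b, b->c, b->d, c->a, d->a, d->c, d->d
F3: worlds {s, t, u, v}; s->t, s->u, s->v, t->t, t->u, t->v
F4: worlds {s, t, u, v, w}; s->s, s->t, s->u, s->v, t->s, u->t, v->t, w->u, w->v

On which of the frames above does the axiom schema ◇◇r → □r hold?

The schema corresponds to a generalized confluence (Geach) condition: ∀x ∀y ∀z ((xR²y ∧ xRz) → ∃w (y = w ∧ z = w)).
F1: satisfies the condition.
F2: fails — aR²a, aRb but a ≠ b.
F3: fails — sR²t, sRu but t ≠ u.
F4: fails — sR²s, sRt but s ≠ t.
Valid on: F1.

F1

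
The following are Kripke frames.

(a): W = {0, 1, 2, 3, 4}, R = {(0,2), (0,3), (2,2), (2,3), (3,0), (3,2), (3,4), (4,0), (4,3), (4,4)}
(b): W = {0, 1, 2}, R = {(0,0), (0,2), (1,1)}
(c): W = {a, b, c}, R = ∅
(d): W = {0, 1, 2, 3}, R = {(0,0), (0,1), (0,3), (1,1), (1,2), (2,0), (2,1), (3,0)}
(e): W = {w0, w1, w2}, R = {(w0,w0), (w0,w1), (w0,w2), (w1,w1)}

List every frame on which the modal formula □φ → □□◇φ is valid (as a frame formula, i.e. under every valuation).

Frame correspondent (Sahlqvist): ∀x ∀z (xR²z → ∃w (xRw ∧ zRw)) — i.e. a generalized confluence (Geach) condition.
(a): condition met.
(b): fails — 0R²2 but no w with 0Rw and 2Rw.
(c): condition met.
(d): fails — 3R²1 but no w with 3Rw and 1Rw.
(e): fails — w0R²w2 but no w with w0Rw and w2Rw.
Valid on: (a), (c).

(a), (c)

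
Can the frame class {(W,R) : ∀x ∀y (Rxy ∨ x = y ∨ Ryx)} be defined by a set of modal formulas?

Any modally definable frame class is closed under disjoint unions.
Take 3 disjoint single-world reflexive frames: each is trivially connected, but their disjoint union has 3 worlds with no edge between distinct components, so it is not connected.
Hence connectedness of R is not modally definable.

No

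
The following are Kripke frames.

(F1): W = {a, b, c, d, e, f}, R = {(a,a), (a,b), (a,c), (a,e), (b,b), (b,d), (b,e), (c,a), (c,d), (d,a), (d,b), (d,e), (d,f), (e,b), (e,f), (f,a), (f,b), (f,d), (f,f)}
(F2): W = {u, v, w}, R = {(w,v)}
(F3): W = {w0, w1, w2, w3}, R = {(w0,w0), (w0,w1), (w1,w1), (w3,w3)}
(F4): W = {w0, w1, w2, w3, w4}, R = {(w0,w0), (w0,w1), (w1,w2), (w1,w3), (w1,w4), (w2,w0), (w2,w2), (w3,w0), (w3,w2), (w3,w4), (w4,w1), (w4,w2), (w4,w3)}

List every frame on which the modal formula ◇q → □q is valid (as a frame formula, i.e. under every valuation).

This is the axiom for partial functionality; its first-order frame correspondent is ∀x ∀y ∀z (Rxy ∧ Rxz → y = z).
(F1): fails — a sees both a and b.
(F2): satisfies the condition.
(F3): fails — w0 sees both w0 and w1.
(F4): fails — w0 sees both w0 and w1.
Valid on: (F2).

(F2)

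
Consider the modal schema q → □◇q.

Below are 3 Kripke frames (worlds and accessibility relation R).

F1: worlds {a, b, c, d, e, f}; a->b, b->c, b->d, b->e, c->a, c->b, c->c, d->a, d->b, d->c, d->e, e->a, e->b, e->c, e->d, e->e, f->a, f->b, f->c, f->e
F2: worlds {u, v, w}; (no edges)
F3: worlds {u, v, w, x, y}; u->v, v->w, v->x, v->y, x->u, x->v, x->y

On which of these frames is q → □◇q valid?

This is the axiom for symmetry; its first-order frame correspondent is ∀x ∀y (Rxy → Ryx).
F1: fails — Rab but not Rba.
F2: ✓.
F3: fails — Ruv but not Rvu.

F2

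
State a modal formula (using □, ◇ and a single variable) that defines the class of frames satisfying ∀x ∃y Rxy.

□q → ◇q

The condition is seriality. The D schema □q → ◇q defines it.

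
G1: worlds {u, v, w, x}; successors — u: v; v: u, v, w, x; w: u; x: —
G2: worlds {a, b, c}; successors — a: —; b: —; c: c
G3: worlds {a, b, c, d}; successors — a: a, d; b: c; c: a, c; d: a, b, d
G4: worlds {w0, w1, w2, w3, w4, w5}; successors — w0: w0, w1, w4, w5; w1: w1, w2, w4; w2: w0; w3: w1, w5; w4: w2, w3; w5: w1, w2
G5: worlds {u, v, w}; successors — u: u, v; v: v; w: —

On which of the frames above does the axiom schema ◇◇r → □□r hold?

This is the axiom for a generalized confluence (Geach) condition; its first-order frame correspondent is ∀x ∀y ∀z ((xR²y ∧ xR²z) → ∃w (y = w ∧ z = w)).
G1: fails — uR²u, uR²v but u ≠ v.
G2: holds.
G3: fails — aR²a, aR²b but a ≠ b.
G4: fails — w0R²w0, w0R²w1 but w0 ≠ w1.
G5: fails — uR²u, uR²v but u ≠ v.

G2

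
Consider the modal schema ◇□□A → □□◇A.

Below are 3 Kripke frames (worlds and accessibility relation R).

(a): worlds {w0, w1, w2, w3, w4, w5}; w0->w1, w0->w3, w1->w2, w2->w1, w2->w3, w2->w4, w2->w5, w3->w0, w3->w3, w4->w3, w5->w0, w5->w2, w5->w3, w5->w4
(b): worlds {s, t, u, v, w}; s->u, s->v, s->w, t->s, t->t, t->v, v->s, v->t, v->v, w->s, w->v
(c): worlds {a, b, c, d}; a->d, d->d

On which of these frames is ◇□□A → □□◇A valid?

(c)

Frame correspondent (Sahlqvist): ∀x ∀y ∀z ((xRy ∧ xR²z) → ∃w (yR²w ∧ zRw)) — i.e. a generalized confluence (Geach) condition.
(a): fails — w3Rw3, w3R²w1 but no w with w3R²w and w1Rw.
(b): fails — sRu, sR²s but no w* with uR²w* and sRw*.
(c): condition met.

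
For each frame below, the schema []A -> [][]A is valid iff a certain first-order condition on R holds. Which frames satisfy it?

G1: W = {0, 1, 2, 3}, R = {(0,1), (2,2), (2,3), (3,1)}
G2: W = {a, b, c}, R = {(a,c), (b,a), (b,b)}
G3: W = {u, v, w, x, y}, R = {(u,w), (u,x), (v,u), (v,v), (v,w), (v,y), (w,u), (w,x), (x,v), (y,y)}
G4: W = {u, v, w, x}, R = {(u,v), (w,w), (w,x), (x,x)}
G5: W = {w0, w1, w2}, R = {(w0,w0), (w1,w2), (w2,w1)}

This is the axiom for transitivity; its first-order frame correspondent is forall x forall y forall z (Rxy & Ryz -> Rxz).
G1: fails — R23 and R31 but not R21.
G2: fails — Rba and Rac but not Rbc.
G3: fails — Ruw and Rwu but not Ruu.
G4: ✓.
G5: fails — Rw1w2 and Rw2w1 but not Rw1w1.
Valid on: G4.

G4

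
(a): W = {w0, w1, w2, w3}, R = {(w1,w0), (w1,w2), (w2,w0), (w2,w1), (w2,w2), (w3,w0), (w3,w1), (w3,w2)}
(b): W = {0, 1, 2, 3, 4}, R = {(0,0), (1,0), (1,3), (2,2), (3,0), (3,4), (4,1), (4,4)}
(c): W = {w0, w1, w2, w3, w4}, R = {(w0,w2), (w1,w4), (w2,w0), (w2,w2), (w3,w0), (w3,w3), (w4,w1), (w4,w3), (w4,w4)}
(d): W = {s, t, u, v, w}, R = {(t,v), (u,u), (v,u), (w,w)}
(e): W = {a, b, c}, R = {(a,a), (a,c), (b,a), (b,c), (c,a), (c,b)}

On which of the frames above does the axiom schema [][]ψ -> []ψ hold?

(a), (c)

The schema corresponds to density: forall x forall y (Rxy -> exists z (Rxz & Rzy)).
(a): holds.
(b): fails — R13 but no z with R1z and Rz3.
(c): holds.
(d): fails — Rtv but no z with Rtz and Rzv.
(e): fails — Rcb but no z with Rcz and Rzb.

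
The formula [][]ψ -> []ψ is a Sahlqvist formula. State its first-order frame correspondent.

Suppose □□ψ→□ψ is valid. Take Rxy and set V(ψ)={w : xR²w}. Then □□ψ at x, so □ψ at x, so ψ at y, i.e. ∃z(Rxz∧Rzy).
The converse is a direct semantic check.
Frame condition: forall x forall y (Rxy -> exists z (Rxz & Rzy)).

Density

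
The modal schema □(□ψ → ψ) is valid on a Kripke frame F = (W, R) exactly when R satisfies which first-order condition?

Suppose □(□ψ→ψ) is valid. Take Rxy and set V(ψ)={w : Ryw}. Then at y, □ψ holds; since □(□ψ→ψ) at x, □ψ→ψ at y, so ψ at y, i.e. Ryy.

Shift-reflexivity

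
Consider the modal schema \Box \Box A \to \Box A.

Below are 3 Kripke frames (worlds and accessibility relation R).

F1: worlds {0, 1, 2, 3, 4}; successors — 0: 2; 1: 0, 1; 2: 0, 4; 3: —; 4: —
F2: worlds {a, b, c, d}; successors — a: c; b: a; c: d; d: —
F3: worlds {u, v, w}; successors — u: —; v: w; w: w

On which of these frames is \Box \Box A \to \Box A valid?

This is the axiom for density; its first-order frame correspondent is \forall x \forall y (Rxy \to \exists z (Rxz \wedge Rzy)).
F1: fails — R02 but no z with R0z and Rz2.
F2: fails — Rac but no z with Raz and Rzc.
F3: condition met.

F3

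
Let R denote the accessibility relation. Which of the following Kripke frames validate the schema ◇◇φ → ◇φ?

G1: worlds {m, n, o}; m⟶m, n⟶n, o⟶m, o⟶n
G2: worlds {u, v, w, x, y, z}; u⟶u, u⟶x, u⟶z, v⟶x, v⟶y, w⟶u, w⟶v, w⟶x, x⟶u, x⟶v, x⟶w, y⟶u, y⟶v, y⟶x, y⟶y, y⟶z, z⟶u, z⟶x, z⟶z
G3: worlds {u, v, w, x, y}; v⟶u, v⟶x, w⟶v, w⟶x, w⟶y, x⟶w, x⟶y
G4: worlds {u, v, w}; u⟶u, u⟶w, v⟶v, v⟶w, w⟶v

This is the axiom for transitivity; its first-order frame correspondent is ∀x ∀y ∀z (Rxy ∧ Ryz → Rxz).
G1: ✓.
G2: fails — Ryx and Rxw but not Ryw.
G3: fails — Rxw and Rwx but not Rxx.
G4: fails — Ruw and Rwv but not Ruv.

G1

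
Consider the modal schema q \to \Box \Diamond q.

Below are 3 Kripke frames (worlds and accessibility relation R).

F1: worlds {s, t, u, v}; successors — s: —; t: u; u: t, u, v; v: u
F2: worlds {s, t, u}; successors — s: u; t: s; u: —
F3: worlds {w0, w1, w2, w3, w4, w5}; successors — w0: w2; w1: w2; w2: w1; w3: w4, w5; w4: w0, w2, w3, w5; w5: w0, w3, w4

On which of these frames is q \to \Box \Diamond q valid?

F1

Frame correspondent (Sahlqvist): \forall x \forall y (Rxy \to Ryx) — i.e. symmetry.
F1: holds.
F2: fails — Rsu but not Rus.
F3: fails — Rw4w2 but not Rw2w4.
Valid on: F1.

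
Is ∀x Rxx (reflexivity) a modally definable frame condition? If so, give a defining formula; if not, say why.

Yes — defined by □q → q

Yes: it is reflexivity, defined by the T schema □q → q.
Suppose □q→q is valid. At any x set V(q)={w : Rxw}. Then □q holds at x, so q holds at x, i.e. Rxx.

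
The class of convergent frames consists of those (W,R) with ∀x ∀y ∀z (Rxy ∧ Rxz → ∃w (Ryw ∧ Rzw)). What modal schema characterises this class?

◇□p → □◇p

This is convergence; the standard corresponding axiom is .2: ◇□p → □◇p.
Suppose ◇□p→□◇p is valid. Take Rxy, Rxz and set V(p)={w : Ryw}. Then □p at y so ◇□p at x, so □◇p at x, so ◇p at z, giving w with Rzw and Ryw.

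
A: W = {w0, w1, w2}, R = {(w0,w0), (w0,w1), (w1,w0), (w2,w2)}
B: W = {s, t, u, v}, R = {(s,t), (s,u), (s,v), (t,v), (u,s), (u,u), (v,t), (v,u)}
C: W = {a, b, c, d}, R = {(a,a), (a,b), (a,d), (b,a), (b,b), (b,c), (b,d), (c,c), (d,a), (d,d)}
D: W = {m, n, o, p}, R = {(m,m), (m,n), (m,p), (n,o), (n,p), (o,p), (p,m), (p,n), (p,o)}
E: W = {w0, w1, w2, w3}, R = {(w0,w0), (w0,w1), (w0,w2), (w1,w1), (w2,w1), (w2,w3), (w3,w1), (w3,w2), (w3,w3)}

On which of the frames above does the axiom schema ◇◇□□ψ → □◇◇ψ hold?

A, B, D, E

Frame correspondent (Sahlqvist): ∀x ∀y ∀z ((xR²y ∧ xRz) → ∃w (yR²w ∧ zR²w)) — i.e. a generalized confluence (Geach) condition.
A: holds.
B: holds.
C: fails — aR²c, aRd but no w with cR²w and dR²w.
D: holds.
E: holds.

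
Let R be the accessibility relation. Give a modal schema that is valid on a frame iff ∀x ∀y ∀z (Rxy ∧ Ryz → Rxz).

□r → □□r

The condition is transitivity. The 4 schema □r → □□r defines it.
Suppose □r→□□r is valid. Take Rxy, Ryz and set V(r)={w : Rxw}. Then □r at x, so □□r at x, so □r at y, so r at z, i.e. Rxz.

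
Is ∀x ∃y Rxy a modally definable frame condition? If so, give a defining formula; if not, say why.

Yes — defined by □r → ◇r

This is a Sahlqvist condition; the D axiom □r → ◇r defines it.
Suppose □r→◇r is valid. At any x set V(r)=W. Then □r at x, so ◇r at x, so x has a successor.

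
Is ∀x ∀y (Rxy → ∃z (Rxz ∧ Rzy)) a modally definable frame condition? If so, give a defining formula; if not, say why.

The condition is density. A defining modal formula is □□q → □q.

Definable; □□q → □q defines it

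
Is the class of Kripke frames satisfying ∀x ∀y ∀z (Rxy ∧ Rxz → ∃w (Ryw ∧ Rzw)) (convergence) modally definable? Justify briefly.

Yes: it is convergence, defined by the .2 schema ◇□q → □◇q.
Suppose ◇□q→□◇q is valid. Take Rxy, Rxz and set V(q)={w : Ryw}. Then □q at y so ◇□q at x, so □◇q at x, so ◇q at z, giving w with Rzw and Ryw.

Yes, by ◇□q → □◇q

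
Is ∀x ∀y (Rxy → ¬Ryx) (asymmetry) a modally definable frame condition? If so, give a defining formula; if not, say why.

If a class were modally definable it would be closed under surjective bounded morphisms (Goldblatt–Thomason).
The 5-cycle (worlds 0,1,2,3,4 with 0→1→2→3→4→0) is asymmetric. Mapping every world to a single reflexive point • is a surjective bounded morphism, and the reflexive point is not asymmetric (R•• but asymmetry requires ¬R••).
So the class is not modally definable.

No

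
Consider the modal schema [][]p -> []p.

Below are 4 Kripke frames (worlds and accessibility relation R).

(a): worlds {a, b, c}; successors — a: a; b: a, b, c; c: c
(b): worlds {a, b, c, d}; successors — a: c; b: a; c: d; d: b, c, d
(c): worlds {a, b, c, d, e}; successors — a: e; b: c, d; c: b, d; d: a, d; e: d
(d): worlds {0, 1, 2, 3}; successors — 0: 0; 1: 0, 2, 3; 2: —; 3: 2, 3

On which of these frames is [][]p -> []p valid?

(a), (d)

Frame correspondent (Sahlqvist): forall x forall y (Rxy -> exists z (Rxz & Rzy)) — i.e. density.
(a): ✓.
(b): fails — Rba but no z with Rbz and Rza.
(c): fails — Rbc but no z with Rbz and Rzc.
(d): ✓.
Valid on: (a), (d).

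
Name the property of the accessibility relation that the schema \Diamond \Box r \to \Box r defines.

The Euclidean property

This is a form of the 5 axiom.
Its frame correspondent is the Euclidean property — \forall x \forall y \forall z (Rxy \wedge Rxz \to Ryz).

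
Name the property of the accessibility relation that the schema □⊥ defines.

Emptiness of R

This is the Ver axiom.
It corresponds to emptiness of R: ∀x ∀y ¬Rxy.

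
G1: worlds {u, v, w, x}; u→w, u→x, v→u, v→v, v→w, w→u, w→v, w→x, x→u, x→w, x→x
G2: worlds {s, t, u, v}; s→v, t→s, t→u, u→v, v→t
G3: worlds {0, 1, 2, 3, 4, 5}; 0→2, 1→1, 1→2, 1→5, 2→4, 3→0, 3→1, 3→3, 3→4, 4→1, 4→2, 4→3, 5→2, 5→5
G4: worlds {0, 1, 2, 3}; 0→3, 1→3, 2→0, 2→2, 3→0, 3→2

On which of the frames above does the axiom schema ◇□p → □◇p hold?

This is the axiom for convergence; its first-order frame correspondent is ∀x ∀y ∀z (Rxy ∧ Rxz → ∃w (Ryw ∧ Rzw)).
G1: ✓.
G2: ✓.
G3: fails — R12 and R11 but 2 and 1 have no common successor.
G4: fails — R20 and R22 but 0 and 2 have no common successor.

G1, G2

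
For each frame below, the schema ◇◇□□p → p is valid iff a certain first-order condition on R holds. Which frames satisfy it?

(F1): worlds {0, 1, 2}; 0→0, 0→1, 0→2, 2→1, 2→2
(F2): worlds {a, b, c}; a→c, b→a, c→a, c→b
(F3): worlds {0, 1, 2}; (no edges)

(F3)

Frame correspondent (Sahlqvist): ∀x ∀y (xR²y → ∃w (yR²w ∧ x = w)) — i.e. a generalized confluence (Geach) condition.
(F1): fails — 0R²1 but no w with 1R²w and 0=w.
(F2): fails — aR²b but no w with bR²w and a=w.
(F3): ✓.
Valid on: (F3).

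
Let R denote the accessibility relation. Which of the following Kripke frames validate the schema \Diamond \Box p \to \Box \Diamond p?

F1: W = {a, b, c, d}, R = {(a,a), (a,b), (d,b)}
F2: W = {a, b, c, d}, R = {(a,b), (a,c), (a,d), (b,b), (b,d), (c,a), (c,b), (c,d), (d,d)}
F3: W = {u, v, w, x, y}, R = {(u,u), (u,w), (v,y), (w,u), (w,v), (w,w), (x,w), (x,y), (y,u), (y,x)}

This is the axiom for convergence; its first-order frame correspondent is \forall x \forall y \forall z (Rxy \wedge Rxz \to \exists w (Ryw \wedge Rzw)).
F1: fails — Raa and Rab but a and b have no common successor.
F2: holds.
F3: fails — Rww and Rwv but w and v have no common successor.
Valid on: F2.

F2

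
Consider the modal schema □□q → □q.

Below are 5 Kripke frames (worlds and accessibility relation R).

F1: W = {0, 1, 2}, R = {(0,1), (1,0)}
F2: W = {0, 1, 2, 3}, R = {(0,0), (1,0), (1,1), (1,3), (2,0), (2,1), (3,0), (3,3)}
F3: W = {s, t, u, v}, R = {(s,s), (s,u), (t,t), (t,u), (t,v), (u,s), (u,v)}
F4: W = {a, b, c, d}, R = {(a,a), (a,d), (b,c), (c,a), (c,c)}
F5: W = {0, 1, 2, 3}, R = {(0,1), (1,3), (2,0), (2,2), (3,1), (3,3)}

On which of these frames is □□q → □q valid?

The schema corresponds to density: ∀x ∀y (Rxy → ∃z (Rxz ∧ Rzy)).
F1: fails — R01 but no z with R0z and Rz1.
F2: ✓.
F3: fails — Ruv but no z with Ruz and Rzv.
F4: ✓.
F5: fails — R01 but no z with R0z and Rz1.

F2, F4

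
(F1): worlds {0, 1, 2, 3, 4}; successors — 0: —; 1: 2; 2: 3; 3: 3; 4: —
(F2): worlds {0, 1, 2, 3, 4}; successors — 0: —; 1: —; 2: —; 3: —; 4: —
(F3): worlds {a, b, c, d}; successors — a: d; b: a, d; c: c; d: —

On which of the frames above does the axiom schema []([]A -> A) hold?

This is the axiom for shift-reflexivity; its first-order frame correspondent is forall x forall y (Rxy -> Ryy).
(F1): fails — R12 but not R22.
(F2): ✓.
(F3): fails — Rad but not Rdd.
Valid on: (F2).

(F2)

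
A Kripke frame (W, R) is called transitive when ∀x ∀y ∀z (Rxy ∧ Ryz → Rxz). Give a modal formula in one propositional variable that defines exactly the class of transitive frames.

A defining formula is □p → □□p (the 4 axiom).
Suppose □p→□□p is valid. Take Rxy, Ryz and set V(p)={w : Rxw}. Then □p at x, so □□p at x, so □p at y, so p at z, i.e. Rxz.

□p → □□p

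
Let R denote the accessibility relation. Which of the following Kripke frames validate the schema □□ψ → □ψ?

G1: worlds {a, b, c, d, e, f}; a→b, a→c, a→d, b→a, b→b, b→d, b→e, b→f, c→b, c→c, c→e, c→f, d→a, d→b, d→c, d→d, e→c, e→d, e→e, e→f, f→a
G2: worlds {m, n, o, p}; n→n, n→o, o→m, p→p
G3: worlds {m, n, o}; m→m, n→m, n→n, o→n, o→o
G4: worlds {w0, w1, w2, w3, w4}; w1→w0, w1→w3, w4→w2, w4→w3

G3

Frame correspondent (Sahlqvist): ∀x ∀y (Rxy → ∃z (Rxz ∧ Rzy)) — i.e. density.
G1: fails — Rfa but no z with Rfz and Rza.
G2: fails — Rom but no z with Roz and Rzm.
G3: ✓.
G4: fails — Rw1w0 but no z with Rw1z and Rzw0.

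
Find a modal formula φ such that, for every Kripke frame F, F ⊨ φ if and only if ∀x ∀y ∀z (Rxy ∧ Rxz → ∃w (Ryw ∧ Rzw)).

◇□s → □◇s

A defining formula is ◇□s → □◇s (the .2 axiom).
Suppose ◇□s→□◇s is valid. Take Rxy, Rxz and set V(s)={w : Ryw}. Then □s at y so ◇□s at x, so □◇s at x, so ◇s at z, giving w with Rzw and Ryw.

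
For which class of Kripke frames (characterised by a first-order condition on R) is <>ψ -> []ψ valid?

Suppose ◇ψ→□ψ is valid. Take Rxy, Rxz and set V(ψ)={y}. Then ◇ψ at x, so □ψ at x, so ψ at z, i.e. z=y.
The converse is a direct semantic check.
So the correspondent is partial functionality.

Partial functionality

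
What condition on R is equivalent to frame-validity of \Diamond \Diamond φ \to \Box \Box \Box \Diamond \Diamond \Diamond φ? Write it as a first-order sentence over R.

This is a Sahlqvist (Geach-type) schema ◇^2□^0φ → □^3◇^3φ.
Minimal-valuation argument: fix x; take any y with xR^2y and any z with xR^3z. Set V(φ) to the set of worlds R-reachable from y in exactly 0 steps. Then □^0φ holds at y, so the antecedent holds at x; validity forces ◇^3φ at z, giving a w with zR^3w and yR^0w.
First-order correspondent: \forall x \forall y \forall z ((x R^2 y \wedge x R^3 z) \to \exists w (y = w \wedge z R^3 w)).

\forall x \forall y \forall z ((x R^2 y \wedge x R^3 z) \to \exists w (y = w \wedge z R^3 w))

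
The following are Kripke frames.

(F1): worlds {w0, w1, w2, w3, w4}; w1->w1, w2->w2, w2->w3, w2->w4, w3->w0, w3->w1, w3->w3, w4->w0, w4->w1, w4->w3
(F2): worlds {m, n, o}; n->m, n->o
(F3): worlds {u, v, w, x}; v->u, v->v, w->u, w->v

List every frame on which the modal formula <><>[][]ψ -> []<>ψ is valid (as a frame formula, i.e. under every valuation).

The schema corresponds to a generalized confluence (Geach) condition: forall x forall y forall z ((x R^2 y & xRz) -> exists w (y R^2 w & zRw)).
(F1): fails — w2R²w0, w2Rw2 but no w with w0R²w and w2Rw.
(F2): condition met.
(F3): fails — vR²u, vRu but no t with uR²t and uRt.
Valid on: (F2).

(F2)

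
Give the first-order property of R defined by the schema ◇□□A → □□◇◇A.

This is a Sahlqvist (Geach-type) schema ◇^1□^2A → □^2◇^2A.
Minimal-valuation argument: fix x; take any y with xR^1y and any z with xR^2z. Set V(A) to the set of worlds R-reachable from y in exactly 2 steps. Then □^2A holds at y, so the antecedent holds at x; validity forces ◇^2A at z, giving a w with zR^2w and yR^2w.
First-order correspondent: ∀x ∀y ∀z ((xRy ∧ xR²z) → ∃w (yR²w ∧ zR²w)).

∀x ∀y ∀z ((xRy ∧ xR²z) → ∃w (yR²w ∧ zR²w))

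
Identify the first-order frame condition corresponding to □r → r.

reflexivity: ∀x Rxx

This schema is the T axiom.
Its frame correspondent is reflexivity — ∀x Rxx.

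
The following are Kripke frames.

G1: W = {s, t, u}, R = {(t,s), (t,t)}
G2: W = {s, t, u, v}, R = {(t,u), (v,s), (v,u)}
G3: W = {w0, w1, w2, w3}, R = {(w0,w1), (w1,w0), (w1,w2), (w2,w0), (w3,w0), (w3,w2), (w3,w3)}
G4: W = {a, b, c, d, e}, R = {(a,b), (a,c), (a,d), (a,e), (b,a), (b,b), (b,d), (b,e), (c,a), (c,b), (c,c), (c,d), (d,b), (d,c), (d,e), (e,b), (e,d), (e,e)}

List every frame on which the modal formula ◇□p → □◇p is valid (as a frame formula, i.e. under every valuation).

The schema corresponds to convergence: ∀x ∀y ∀z (Rxy ∧ Rxz → ∃w (Ryw ∧ Rzw)).
G1: fails — Rtt and Rts but t and s have no common successor.
G2: fails — Rtu and Rtu but u and u have no common successor.
G3: fails — Rw1w2 and Rw1w0 but w2 and w0 have no common successor.
G4: satisfies the condition.
Valid on: G4.

G4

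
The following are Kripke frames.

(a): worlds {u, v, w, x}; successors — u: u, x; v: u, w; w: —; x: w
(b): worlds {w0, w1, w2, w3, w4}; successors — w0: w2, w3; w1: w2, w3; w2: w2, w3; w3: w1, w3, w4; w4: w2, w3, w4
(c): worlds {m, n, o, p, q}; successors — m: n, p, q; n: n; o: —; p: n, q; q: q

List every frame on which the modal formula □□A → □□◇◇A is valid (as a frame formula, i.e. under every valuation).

(b), (c)

Frame correspondent (Sahlqvist): ∀x ∀z (xR²z → ∃w (xR²w ∧ zR²w)) — i.e. a generalized confluence (Geach) condition.
(a): fails — uR²w but no t with uR²t and wR²t.
(b): satisfies the condition.
(c): satisfies the condition.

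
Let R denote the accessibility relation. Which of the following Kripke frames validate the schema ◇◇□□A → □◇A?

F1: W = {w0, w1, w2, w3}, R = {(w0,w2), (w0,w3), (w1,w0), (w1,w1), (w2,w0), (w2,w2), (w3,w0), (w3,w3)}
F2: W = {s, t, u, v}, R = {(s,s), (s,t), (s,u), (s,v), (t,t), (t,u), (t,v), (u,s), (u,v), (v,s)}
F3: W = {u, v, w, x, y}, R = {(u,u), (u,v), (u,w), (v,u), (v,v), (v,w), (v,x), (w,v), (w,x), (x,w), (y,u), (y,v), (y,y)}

F1, F2

The schema corresponds to a generalized confluence (Geach) condition: ∀x ∀y ∀z ((xR²y ∧ xRz) → ∃w (yR²w ∧ zRw)).
F1: condition met.
F2: condition met.
F3: fails — vR²x, vRx but no t with xR²t and xRt.
Valid on: F1, F2.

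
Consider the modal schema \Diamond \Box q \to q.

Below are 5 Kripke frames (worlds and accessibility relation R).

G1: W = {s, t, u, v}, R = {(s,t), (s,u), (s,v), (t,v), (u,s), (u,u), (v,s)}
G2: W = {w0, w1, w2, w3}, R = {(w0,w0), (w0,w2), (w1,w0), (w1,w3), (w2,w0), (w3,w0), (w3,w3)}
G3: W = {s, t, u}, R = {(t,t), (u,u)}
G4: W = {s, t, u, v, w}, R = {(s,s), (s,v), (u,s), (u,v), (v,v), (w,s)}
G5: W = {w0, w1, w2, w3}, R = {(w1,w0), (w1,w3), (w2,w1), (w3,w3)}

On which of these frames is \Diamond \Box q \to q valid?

The schema corresponds to a generalized confluence (Geach) condition: \forall x \forall y (xRy \to \exists w (yRw \wedge x = w)).
G1: fails — sRt but no w with tRw and s=w.
G2: fails — w1Rw0 but no w with w0Rw and w1=w.
G3: holds.
G4: fails — sRv but no w* with vRw* and s=w*.
G5: fails — w1Rw0 but no w with w0Rw and w1=w.

G3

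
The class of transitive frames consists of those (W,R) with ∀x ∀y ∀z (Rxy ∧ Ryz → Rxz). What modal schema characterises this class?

□s → □□s

This is transitivity; the standard corresponding axiom is 4: □s → □□s.
Suppose □s→□□s is valid. Take Rxy, Ryz and set V(s)={w : Rxw}. Then □s at x, so □□s at x, so □s at y, so s at z, i.e. Rxz.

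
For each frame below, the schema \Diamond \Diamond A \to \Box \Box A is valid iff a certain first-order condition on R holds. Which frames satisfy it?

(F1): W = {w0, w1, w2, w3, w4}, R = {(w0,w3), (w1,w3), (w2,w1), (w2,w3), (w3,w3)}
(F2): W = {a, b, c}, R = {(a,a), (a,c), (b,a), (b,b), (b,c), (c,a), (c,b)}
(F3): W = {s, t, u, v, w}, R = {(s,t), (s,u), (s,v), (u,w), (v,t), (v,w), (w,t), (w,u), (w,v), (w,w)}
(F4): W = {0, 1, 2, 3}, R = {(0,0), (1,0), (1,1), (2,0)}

(F1)

This is the axiom for a generalized confluence (Geach) condition; its first-order frame correspondent is \forall x \forall y \forall z ((x R^2 y \wedge x R^2 z) \to \exists w (y = w \wedge z = w)).
(F1): holds.
(F2): fails — aR²a, aR²b but a ≠ b.
(F3): fails — sR²t, sR²w but t ≠ w.
(F4): fails — 1R²0, 1R²1 but 0 ≠ 1.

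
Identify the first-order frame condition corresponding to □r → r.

Suppose □r→r is valid. At any x set V(r)={w : Rxw}. Then □r holds at x, so r holds at x, i.e. Rxx.

reflexivity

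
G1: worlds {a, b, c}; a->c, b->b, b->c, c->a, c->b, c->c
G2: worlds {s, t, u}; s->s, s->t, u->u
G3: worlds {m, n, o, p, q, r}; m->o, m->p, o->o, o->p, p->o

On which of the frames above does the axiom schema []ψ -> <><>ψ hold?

G1

This is the axiom for a generalized confluence (Geach) condition; its first-order frame correspondent is forall x exists w (xRw & x R^2 w).
G1: satisfies the condition.
G2: fails — at t but no w with tRw and tR²w.
G3: fails — at n but no w with nRw and nR²w.
Valid on: G1.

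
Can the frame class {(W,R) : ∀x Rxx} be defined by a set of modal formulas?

The condition is reflexivity. A defining modal formula is □r → r.

Yes — defined by □r → r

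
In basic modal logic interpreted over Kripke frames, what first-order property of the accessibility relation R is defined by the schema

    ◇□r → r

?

Equivalently (dual form): r → □◇r.
Suppose r→□◇r is valid. Take Rxy and set V(r)={x}. Then r at x, so □◇r at x, so ◇r at y, so some z with Ryz has r; z=x, i.e. Ryx.
Conversely, on a frame with symmetry the schema holds at every world under every valuation.
So the correspondent is symmetry.

symmetry: ∀x ∀y (Rxy → Ryx)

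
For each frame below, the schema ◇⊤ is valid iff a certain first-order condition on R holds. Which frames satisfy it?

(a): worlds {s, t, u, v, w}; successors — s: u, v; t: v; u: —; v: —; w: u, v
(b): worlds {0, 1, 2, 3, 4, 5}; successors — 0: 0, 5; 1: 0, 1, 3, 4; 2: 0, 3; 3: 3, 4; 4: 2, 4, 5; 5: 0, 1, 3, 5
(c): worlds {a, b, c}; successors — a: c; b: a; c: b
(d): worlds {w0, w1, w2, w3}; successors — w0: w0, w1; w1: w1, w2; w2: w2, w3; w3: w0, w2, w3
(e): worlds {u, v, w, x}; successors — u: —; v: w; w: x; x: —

(b), (c), (d)

The schema corresponds to seriality: ∀x ∃y Rxy.
(a): fails — world u has no successor.
(b): satisfies the condition.
(c): satisfies the condition.
(d): satisfies the condition.
(e): fails — world u has no successor.
Valid on: (b), (c), (d).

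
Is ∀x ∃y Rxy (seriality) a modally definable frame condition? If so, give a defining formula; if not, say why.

Yes, by □r → ◇r

Yes: it is seriality, defined by the D schema □r → ◇r.
Suppose □r→◇r is valid. At any x set V(r)=W. Then □r at x, so ◇r at x, so x has a successor.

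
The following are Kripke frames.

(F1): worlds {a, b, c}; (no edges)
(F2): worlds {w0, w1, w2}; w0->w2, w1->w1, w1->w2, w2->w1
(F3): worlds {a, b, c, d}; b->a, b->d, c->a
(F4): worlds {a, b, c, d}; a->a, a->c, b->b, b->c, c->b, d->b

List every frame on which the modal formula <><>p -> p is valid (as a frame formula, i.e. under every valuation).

(F1), (F3)

The schema corresponds to a generalized confluence (Geach) condition: forall x forall y (x R^2 y -> exists w (y = w & x = w)).
(F1): ✓.
(F2): fails — w0R²w1 but w1 ≠ w0.
(F3): ✓.
(F4): fails — aR²b but b ≠ a.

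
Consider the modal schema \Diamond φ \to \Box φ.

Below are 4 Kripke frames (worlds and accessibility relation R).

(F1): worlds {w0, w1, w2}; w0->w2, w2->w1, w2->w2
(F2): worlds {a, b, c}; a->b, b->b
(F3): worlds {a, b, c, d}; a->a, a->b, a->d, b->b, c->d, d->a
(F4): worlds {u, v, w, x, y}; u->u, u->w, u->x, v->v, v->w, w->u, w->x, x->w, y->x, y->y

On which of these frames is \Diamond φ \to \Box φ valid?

(F2)

Frame correspondent (Sahlqvist): \forall x \forall y \forall z (Rxy \wedge Rxz \to y = z) — i.e. partial functionality.
(F1): fails — w2 sees both w1 and w2.
(F2): ✓.
(F3): fails — a sees both a and b.
(F4): fails — u sees both u and w.
Valid on: (F2).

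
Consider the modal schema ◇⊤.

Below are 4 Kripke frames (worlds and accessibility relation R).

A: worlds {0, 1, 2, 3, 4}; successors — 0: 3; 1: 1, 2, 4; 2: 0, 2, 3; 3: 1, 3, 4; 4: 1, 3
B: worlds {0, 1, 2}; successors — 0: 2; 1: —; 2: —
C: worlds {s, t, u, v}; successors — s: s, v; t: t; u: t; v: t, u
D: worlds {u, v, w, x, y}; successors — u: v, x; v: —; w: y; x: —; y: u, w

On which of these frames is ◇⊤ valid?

Frame correspondent (Sahlqvist): ∀x ∃y Rxy — i.e. seriality.
A: holds.
B: fails — world 1 has no successor.
C: holds.
D: fails — world v has no successor.

A, C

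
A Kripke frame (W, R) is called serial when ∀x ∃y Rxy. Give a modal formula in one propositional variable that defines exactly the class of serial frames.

□s → ◇s

The condition is seriality. The D schema □s → ◇s defines it.
Suppose □s→◇s is valid. At any x set V(s)=W. Then □s at x, so ◇s at x, so x has a successor.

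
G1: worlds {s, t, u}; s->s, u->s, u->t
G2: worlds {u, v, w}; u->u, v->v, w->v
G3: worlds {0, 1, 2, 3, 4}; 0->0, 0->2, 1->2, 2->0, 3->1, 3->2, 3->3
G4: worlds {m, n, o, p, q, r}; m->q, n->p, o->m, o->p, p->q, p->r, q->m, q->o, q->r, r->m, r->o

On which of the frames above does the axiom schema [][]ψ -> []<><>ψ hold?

G2, G3, G4

This is the axiom for a generalized confluence (Geach) condition; its first-order frame correspondent is forall x forall z (xRz -> exists w (x R^2 w & z R^2 w)).
G1: fails — uRt but no w with uR²w and tR²w.
G2: satisfies the condition.
G3: satisfies the condition.
G4: satisfies the condition.
Valid on: G2, G3, G4.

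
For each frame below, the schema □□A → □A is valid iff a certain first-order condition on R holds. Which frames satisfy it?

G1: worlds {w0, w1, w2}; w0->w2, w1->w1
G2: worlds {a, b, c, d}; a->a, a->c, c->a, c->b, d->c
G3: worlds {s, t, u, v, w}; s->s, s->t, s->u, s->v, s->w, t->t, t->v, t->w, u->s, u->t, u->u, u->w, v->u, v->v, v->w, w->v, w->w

This is the axiom for density; its first-order frame correspondent is ∀x ∀y (Rxy → ∃z (Rxz ∧ Rzy)).
G1: fails — Rw0w2 but no z with Rw0z and Rzw2.
G2: fails — Rdc but no z with Rdz and Rzc.
G3: ✓.

G3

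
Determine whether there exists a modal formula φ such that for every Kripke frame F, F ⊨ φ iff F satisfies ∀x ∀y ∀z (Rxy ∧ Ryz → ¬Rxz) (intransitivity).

Any modally definable frame class is closed under surjective bounded morphisms.
The 5-cycle (worlds w0,w1,w2,w3,w4 with w0→w1→w2→w3→w4→w0) is intransitive. Mapping every world to a single reflexive point • is a surjective bounded morphism; the reflexive point is not intransitive (R••∧R•• but R••).
So no modal formula (or set of formulas) defines exactly the intransitive frames.

No — not modally definable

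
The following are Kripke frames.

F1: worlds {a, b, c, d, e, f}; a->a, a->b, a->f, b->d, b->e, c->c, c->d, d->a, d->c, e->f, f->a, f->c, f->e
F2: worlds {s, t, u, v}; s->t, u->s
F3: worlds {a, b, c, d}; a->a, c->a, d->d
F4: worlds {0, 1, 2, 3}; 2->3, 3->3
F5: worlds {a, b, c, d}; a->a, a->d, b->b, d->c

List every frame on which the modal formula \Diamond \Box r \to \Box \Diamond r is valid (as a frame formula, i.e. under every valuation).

F3, F4

This is the axiom for convergence; its first-order frame correspondent is \forall x \forall y \forall z (Rxy \wedge Rxz \to \exists w (Ryw \wedge Rzw)).
F1: fails — Rab and Raa but b and a have no common successor.
F2: fails — Rst and Rst but t and t have no common successor.
F3: condition met.
F4: condition met.
F5: fails — Raa and Rad but a and d have no common successor.
Valid on: F3, F4.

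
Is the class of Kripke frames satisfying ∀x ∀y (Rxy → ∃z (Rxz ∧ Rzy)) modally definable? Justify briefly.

Yes, by □□r → □r

This is a Sahlqvist condition; the C4 axiom □□r → □r defines it.
Suppose □□r→□r is valid. Take Rxy and set V(r)={w : xR²w}. Then □□r at x, so □r at x, so r at y, i.e. ∃z(Rxz∧Rzy).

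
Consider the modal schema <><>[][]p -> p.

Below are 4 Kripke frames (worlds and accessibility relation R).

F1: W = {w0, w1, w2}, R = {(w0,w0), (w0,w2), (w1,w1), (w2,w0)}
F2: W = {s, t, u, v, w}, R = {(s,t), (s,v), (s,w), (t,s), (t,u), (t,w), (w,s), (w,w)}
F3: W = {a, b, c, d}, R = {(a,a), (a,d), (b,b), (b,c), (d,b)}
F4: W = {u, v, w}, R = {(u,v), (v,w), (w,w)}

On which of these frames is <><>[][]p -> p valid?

The schema corresponds to a generalized confluence (Geach) condition: forall x forall y (x R^2 y -> exists w (y R^2 w & x = w)).
F1: condition met.
F2: fails — sR²u but no w* with uR²w* and s=w*.
F3: fails — aR²b but no w with bR²w and a=w.
F4: fails — uR²w but no t with wR²t and u=t.
Valid on: F1.

F1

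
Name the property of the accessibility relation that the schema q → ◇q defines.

Equivalently (dual form): □q → q.
Suppose □q→q is valid. At any x set V(q)={w : Rxw}. Then □q holds at x, so q holds at x, i.e. Rxx.

reflexivity: ∀x Rxx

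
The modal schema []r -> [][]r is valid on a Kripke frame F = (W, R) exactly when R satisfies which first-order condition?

Suppose □r→□□r is valid. Take Rxy, Ryz and set V(r)={w : Rxw}. Then □r at x, so □□r at x, so □r at y, so r at z, i.e. Rxz.
The converse is a direct semantic check.
So the correspondent is transitivity.

transitivity: forall x forall y forall z (Rxy & Ryz -> Rxz)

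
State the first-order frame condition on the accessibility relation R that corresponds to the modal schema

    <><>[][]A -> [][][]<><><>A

This is a Sahlqvist (Geach-type) schema ◇^2□^2A → □^3◇^3A.
Minimal-valuation argument: fix x; take any y with xR^2y and any z with xR^3z. Set V(A) to the set of worlds R-reachable from y in exactly 2 steps. Then □^2A holds at y, so the antecedent holds at x; validity forces ◇^3A at z, giving a w with zR^3w and yR^2w.
First-order correspondent: forall x forall y forall z ((x R^2 y & x R^3 z) -> exists w (y R^2 w & z R^3 w)).

forall x forall y forall z ((x R^2 y & x R^3 z) -> exists w (y R^2 w & z R^3 w))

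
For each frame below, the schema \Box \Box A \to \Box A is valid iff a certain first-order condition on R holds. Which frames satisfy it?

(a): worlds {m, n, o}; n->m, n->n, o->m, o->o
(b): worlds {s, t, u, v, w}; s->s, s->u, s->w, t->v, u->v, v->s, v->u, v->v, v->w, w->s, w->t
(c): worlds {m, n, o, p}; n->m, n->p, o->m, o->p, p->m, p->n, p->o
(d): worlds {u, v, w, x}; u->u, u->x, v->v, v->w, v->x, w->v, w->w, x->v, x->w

(a), (d)

This is the axiom for density; its first-order frame correspondent is \forall x \forall y (Rxy \to \exists z (Rxz \wedge Rzy)).
(a): satisfies the condition.
(b): fails — Rwt but no z with Rwz and Rzt.
(c): fails — Rop but no z with Roz and Rzp.
(d): satisfies the condition.
Valid on: (a), (d).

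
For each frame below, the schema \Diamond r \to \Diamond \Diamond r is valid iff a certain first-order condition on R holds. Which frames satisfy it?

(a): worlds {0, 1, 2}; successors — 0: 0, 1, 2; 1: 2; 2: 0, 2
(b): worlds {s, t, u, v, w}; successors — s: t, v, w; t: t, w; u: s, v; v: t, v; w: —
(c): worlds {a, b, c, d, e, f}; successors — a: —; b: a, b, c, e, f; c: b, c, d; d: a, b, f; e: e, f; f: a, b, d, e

(a)

This is the axiom for a generalized confluence (Geach) condition; its first-order frame correspondent is \forall x \forall y (xRy \to \exists w (y = w \wedge x R^2 w)).
(a): condition met.
(b): fails — uRs but no w* with s=w* and uR²w*.
(c): fails — fRd but no w with d=w and fR²w.
Valid on: (a).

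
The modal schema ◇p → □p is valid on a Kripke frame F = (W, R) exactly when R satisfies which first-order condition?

This schema is the CD axiom.
Its frame correspondent is partial functionality — ∀x ∀y ∀z (Rxy ∧ Rxz → y = z).

partial functionality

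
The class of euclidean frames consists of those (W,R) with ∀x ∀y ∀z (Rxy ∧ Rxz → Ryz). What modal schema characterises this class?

◇r → □◇r

This is the Euclidean property; the standard corresponding axiom is 5: ◇r → □◇r.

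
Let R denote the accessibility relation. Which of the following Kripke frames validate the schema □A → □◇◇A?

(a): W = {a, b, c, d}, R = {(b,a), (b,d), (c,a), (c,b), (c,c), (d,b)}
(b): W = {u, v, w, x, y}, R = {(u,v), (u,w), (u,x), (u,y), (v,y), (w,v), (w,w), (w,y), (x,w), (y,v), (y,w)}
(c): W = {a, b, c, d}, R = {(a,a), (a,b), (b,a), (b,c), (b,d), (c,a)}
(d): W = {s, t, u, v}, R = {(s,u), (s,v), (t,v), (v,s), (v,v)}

(b)

Frame correspondent (Sahlqvist): ∀x ∀z (xRz → ∃w (xRw ∧ zR²w)) — i.e. a generalized confluence (Geach) condition.
(a): fails — bRa but no w with bRw and aR²w.
(b): satisfies the condition.
(c): fails — bRd but no w with bRw and dR²w.
(d): fails — sRu but no w with sRw and uR²w.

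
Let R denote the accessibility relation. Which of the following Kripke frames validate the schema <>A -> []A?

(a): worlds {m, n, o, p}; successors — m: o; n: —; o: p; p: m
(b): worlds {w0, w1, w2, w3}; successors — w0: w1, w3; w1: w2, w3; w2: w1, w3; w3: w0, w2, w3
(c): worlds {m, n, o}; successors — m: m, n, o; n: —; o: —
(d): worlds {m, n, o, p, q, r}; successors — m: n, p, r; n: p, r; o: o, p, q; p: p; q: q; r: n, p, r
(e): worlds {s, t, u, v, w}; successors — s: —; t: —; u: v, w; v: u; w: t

(a)

The schema corresponds to partial functionality: forall x forall y forall z (Rxy & Rxz -> y = z).
(a): holds.
(b): fails — w0 sees both w1 and w3.
(c): fails — m sees both m and n.
(d): fails — m sees both n and p.
(e): fails — u sees both v and w.
Valid on: (a).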